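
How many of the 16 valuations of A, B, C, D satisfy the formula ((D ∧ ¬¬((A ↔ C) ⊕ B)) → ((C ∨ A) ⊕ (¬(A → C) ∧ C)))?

15

A  B  C  D  |  (A ↔ C)  ((A ↔ C) ⊕ B)  ¬((A ↔ C) ⊕ B)  ¬¬((A ↔ C) ⊕ B)  (D ∧ ¬¬((A ↔ C) ⊕ B))  (C ∨ A)  (A → C)  ¬(A → C)  (¬(A → C) ∧ C)  ((C ∨ A) ⊕ (¬(A → C) ∧ C))  φ
F  F  F  F  |     T           T              F                T                   F               F        T        F            F                     F               T
F  F  F  T  |     T           T              F                T                   T               F        T        F            F                     F               F
F  F  T  F  |     F           F              T                F                   F               T        T        F            F                     T               T
F  F  T  T  |     F           F              T                F                   F               T        T        F            F                     T               T
F  T  F  F  |     T           F              T                F                   F               F        T        F            F                     F               T
F  T  F  T  |     T           F              T                F                   F               F        T        F            F                     F               T
F  T  T  F  |     F           T              F                T                   F               T        T        F            F                     T               T
F  T  T  T  |     F           T              F                T                   T               T        T        F            F                     T               T
T  F  F  F  |     F           F              T                F                   F               T        F        T            F                     T               T
T  F  F  T  |     F           F              T                F                   F               T        F        T            F                     T               T
T  F  T  F  |     T           T              F                T                   F               T        T        F            F                     T               T
T  F  T  T  |     T           T              F                T                   T               T        T        F            F                     T               T
T  T  F  F  |     F           T              F                T                   F               T        F        T            F                     T               T
T  T  F  T  |     F           T              F                T                   T               T        F        T            F                     T               T
T  T  T  F  |     T           F              T                F                   F               T        T        F            F                     T               T
T  T  T  T  |     T           F              T                F                   F               T        T        F            F                     T               T
The formula is true on 15 of the 16 rows.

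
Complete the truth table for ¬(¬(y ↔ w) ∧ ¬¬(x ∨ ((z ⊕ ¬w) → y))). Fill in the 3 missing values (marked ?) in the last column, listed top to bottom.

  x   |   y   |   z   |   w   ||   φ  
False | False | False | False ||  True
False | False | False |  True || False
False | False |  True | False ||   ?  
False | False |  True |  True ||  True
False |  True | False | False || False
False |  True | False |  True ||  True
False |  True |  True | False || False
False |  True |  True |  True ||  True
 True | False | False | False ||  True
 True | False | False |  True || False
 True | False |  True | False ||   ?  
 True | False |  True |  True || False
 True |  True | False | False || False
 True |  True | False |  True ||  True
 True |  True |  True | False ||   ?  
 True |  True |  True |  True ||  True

True, True, False

Row x=False, y=False, z=True, w=False: ¬(y ↔ w) = False, ¬¬(x ∨ ((z ⊕ ¬w) → y)) = True, (¬(y ↔ w) ∧ ¬¬(x ∨ ((z ⊕ ¬w) → y))) = False, so the formula = True.
Row x=True, y=False, z=True, w=False: ¬(y ↔ w) = False, ¬¬(x ∨ ((z ⊕ ¬w) → y)) = True, (¬(y ↔ w) ∧ ¬¬(x ∨ ((z ⊕ ¬w) → y))) = False, so the formula = True.
Row x=True, y=True, z=True, w=False: ¬(y ↔ w) = True, ¬¬(x ∨ ((z ⊕ ¬w) → y)) = True, (¬(y ↔ w) ∧ ¬¬(x ∨ ((z ⊕ ¬w) → y))) = True, so the formula = False.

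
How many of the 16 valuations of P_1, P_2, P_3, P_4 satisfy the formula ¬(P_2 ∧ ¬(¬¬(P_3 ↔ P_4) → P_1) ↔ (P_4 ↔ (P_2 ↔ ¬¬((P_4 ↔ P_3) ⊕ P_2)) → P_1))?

 P_1    P_2    P_3    P_4   |  (P_3 ↔ P_4)  ¬(P_3 ↔ P_4)  ¬¬(P_3 ↔ P_4)  (¬¬(P_3 ↔ P_4) → P_1)  ¬(¬¬(P_3 ↔ P_4) → P_1)  (P_4 ↔ P_3)  ((P_4 ↔ P_3) ⊕ P_2)  ¬((P_4 ↔ P_3) ⊕ P_2)  ¬¬((P_4 ↔ P_3) ⊕ P_2)    φ  
 True   True   True   True  |      True        False           True               True                  False               True            False                 True                  False           True
 True   True   True  False  |     False         True          False               True                  False              False             True                False                   True          False
 True   True  False   True  |     False         True          False               True                  False              False             True                False                   True           True
 True   True  False  False  |      True        False           True               True                  False               True            False                 True                  False          False
 True  False   True   True  |      True        False           True               True                  False               True             True                False                   True           True
 True  False   True  False  |     False         True          False               True                  False              False            False                 True                  False          False
 True  False  False   True  |     False         True          False               True                  False              False            False                 True                  False           True
 True  False  False  False  |      True        False           True               True                  False               True             True                False                   True          False
False   True   True   True  |      True        False           True              False                   True               True            False                 True                  False          False
False   True   True  False  |     False         True          False               True                  False              False             True                False                   True           True
False   True  False   True  |     False         True          False               True                  False              False             True                False                   True          False
False   True  False  False  |      True        False           True              False                   True               True            False                 True                  False           True
False  False   True   True  |      True        False           True              False                   True               True             True                False                   True           True
False  False   True  False  |     False         True          False               True                  False              False            False                 True                  False           True
False  False  False   True  |     False         True          False               True                  False              False            False                 True                  False          False
False  False  False  False  |      True        False           True              False                   True               True             True                False                   True          False
The formula is true on 8 of the 16 rows.

8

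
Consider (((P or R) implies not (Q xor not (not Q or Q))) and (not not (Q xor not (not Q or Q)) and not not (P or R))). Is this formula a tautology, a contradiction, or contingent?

contradiction

P | Q | R || (P or R) | not Q | (not Q or Q) | not (not Q or Q) | (Q xor not (not Q or Q)) | not (Q xor not (not Q or Q)) | not (P or R) | not not (P or R) | φ
T | T | T ||    T     |   F   |      T       |        F         |            T             |              F               |      F       |        T         | F
T | T | F ||    T     |   F   |      T       |        F         |            T             |              F               |      F       |        T         | F
T | F | T ||    T     |   T   |      T       |        F         |            F             |              T               |      F       |        T         | F
T | F | F ||    T     |   T   |      T       |        F         |            F             |              T               |      F       |        T         | F
F | T | T ||    T     |   F   |      T       |        F         |            T             |              F               |      F       |        T         | F
F | T | F ||    F     |   F   |      T       |        F         |            T             |              F               |      T       |        F         | F
F | F | T ||    T     |   T   |      T       |        F         |            F             |              T               |      F       |        T         | F
F | F | F ||    F     |   T   |      T       |        F         |            F             |              T               |      T       |        F         | F
Every row is F, so the formula is a contradiction.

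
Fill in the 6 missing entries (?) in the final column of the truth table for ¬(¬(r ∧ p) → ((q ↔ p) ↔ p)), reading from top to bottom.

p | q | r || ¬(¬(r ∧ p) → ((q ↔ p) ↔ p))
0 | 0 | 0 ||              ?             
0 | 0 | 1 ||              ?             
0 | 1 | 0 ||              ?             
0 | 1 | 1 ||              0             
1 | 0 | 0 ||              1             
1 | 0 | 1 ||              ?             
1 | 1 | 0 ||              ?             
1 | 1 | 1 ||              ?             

1, 1, 0, 0, 0, 0

Row p=0, q=0, r=0: ¬(r ∧ p) = 1, ((q ↔ p) ↔ p) = 0, (¬(r ∧ p) → ((q ↔ p) ↔ p)) = 0, so ¬(¬(r ∧ p) → ((q ↔ p) ↔ p)) = 1.
Row p=0, q=0, r=1: ¬(r ∧ p) = 1, ((q ↔ p) ↔ p) = 0, (¬(r ∧ p) → ((q ↔ p) ↔ p)) = 0, so ¬(¬(r ∧ p) → ((q ↔ p) ↔ p)) = 1.
Row p=0, q=1, r=0: ¬(r ∧ p) = 1, ((q ↔ p) ↔ p) = 1, (¬(r ∧ p) → ((q ↔ p) ↔ p)) = 1, so ¬(¬(r ∧ p) → ((q ↔ p) ↔ p)) = 0.
Row p=1, q=0, r=1: ¬(r ∧ p) = 0, ((q ↔ p) ↔ p) = 0, (¬(r ∧ p) → ((q ↔ p) ↔ p)) = 1, so ¬(¬(r ∧ p) → ((q ↔ p) ↔ p)) = 0.
Row p=1, q=1, r=0: ¬(r ∧ p) = 1, ((q ↔ p) ↔ p) = 1, (¬(r ∧ p) → ((q ↔ p) ↔ p)) = 1, so ¬(¬(r ∧ p) → ((q ↔ p) ↔ p)) = 0.
Row p=1, q=1, r=1: ¬(r ∧ p) = 0, ((q ↔ p) ↔ p) = 1, (¬(r ∧ p) → ((q ↔ p) ↔ p)) = 1, so ¬(¬(r ∧ p) → ((q ↔ p) ↔ p)) = 0.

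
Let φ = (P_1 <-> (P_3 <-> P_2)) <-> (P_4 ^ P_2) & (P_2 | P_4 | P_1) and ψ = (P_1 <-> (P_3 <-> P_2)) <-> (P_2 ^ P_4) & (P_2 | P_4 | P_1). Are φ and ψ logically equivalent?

P_1  P_2  P_3  P_4  |  φ  ψ
 1    1    1    1   |  0  0
 1    1    1    0   |  1  1
 1    1    0    1   |  1  1
 1    1    0    0   |  0  0
 1    0    1    1   |  0  0
 1    0    1    0   |  1  1
 1    0    0    1   |  1  1
 1    0    0    0   |  0  0
 0    1    1    1   |  1  1
 0    1    1    0   |  0  0
 0    1    0    1   |  0  0
 0    1    0    0   |  1  1
 0    0    1    1   |  1  1
 0    0    1    0   |  0  0
 0    0    0    1   |  0  0
 0    0    0    0   |  1  1
The columns for φ and ψ agree on every row, so they are logically equivalent.

equivalent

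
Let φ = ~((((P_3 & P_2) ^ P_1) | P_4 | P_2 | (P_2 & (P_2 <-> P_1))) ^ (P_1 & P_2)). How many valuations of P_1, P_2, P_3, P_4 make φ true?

6

P_1 | P_2 | P_3 | P_4 | (P_3 & P_2) | ((P_3 & P_2) ^ P_1) | (P_2 <-> P_1) | (P_2 & (P_2 <-> P_1)) | (P_1 & P_2) | φ
--- | --- | --- | --- | ----------- | ------------------- | ------------- | --------------------- | ----------- | -
 T  |  T  |  T  |  T  |      T      |          F          |       T       |           T           |      T      | T
 T  |  T  |  T  |  F  |      T      |          F          |       T       |           T           |      T      | T
 T  |  T  |  F  |  T  |      F      |          T          |       T       |           T           |      T      | T
 T  |  T  |  F  |  F  |      F      |          T          |       T       |           T           |      T      | T
 T  |  F  |  T  |  T  |      F      |          T          |       F       |           F           |      F      | F
 T  |  F  |  T  |  F  |      F      |          T          |       F       |           F           |      F      | F
 T  |  F  |  F  |  T  |      F      |          T          |       F       |           F           |      F      | F
 T  |  F  |  F  |  F  |      F      |          T          |       F       |           F           |      F      | F
 F  |  T  |  T  |  T  |      T      |          T          |       F       |           F           |      F      | F
 F  |  T  |  T  |  F  |      T      |          T          |       F       |           F           |      F      | F
 F  |  T  |  F  |  T  |      F      |          F          |       F       |           F           |      F      | F
 F  |  T  |  F  |  F  |      F      |          F          |       F       |           F           |      F      | F
 F  |  F  |  T  |  T  |      F      |          F          |       T       |           F           |      F      | F
 F  |  F  |  T  |  F  |      F      |          F          |       T       |           F           |      F      | T
 F  |  F  |  F  |  T  |      F      |          F          |       T       |           F           |      F      | F
 F  |  F  |  F  |  F  |      F      |          F          |       T       |           F           |      F      | T
The formula is true on 6 of the 16 rows.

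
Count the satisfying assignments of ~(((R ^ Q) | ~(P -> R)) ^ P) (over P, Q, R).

5

  P      Q      R       ~(((R ^ Q) | ~(P -> R)) ^ P)
False  False  False                 True            
False  False   True                False            
False   True  False                False            
False   True   True                 True            
 True  False  False                 True            
 True  False   True                 True            
 True   True  False                 True            
 True   True   True                False            
The formula is true on 5 of the 8 rows.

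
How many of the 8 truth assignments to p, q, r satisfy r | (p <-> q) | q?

p  q  r     (p <-> q)  (r | (p <-> q) | q)
T  T  T         T               T         
T  T  F         T               T         
T  F  T         F               T         
T  F  F         F               F         
F  T  T         F               T         
F  T  F         F               T         
F  F  T         T               T         
F  F  F         T               T         
The formula is true on 7 of the 8 rows.

7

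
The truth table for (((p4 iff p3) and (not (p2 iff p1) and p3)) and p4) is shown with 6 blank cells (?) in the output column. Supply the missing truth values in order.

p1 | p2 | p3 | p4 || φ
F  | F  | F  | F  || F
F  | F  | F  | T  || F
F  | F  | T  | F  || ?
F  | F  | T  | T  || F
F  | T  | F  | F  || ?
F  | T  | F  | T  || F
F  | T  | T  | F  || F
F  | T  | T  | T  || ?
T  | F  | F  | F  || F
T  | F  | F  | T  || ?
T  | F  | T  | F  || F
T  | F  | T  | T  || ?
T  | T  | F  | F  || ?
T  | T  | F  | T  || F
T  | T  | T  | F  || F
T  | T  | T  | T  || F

F, F, T, F, T, F

Row p1=F, p2=F, p3=T, p4=F: ((p4 iff p3) and (not (p2 iff p1) and p3)) = F, so the formula = F.
Row p1=F, p2=T, p3=F, p4=F: ((p4 iff p3) and (not (p2 iff p1) and p3)) = F, so the formula = F.
Row p1=F, p2=T, p3=T, p4=T: ((p4 iff p3) and (not (p2 iff p1) and p3)) = T, so the formula = T.
Row p1=T, p2=F, p3=F, p4=T: ((p4 iff p3) and (not (p2 iff p1) and p3)) = F, so the formula = F.
Row p1=T, p2=F, p3=T, p4=T: ((p4 iff p3) and (not (p2 iff p1) and p3)) = T, so the formula = T.
Row p1=T, p2=T, p3=F, p4=F: ((p4 iff p3) and (not (p2 iff p1) and p3)) = F, so the formula = F.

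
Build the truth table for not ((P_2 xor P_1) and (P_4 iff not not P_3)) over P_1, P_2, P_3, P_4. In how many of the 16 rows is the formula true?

P_1 | P_2 | P_3 | P_4 | (P_2 xor P_1) | not P_3 | not not P_3 | (P_4 iff not not P_3) | φ
--- | --- | --- | --- | ------------- | ------- | ----------- | --------------------- | -
 1  |  1  |  1  |  1  |       0       |    0    |      1      |           1           | 1
 1  |  1  |  1  |  0  |       0       |    0    |      1      |           0           | 1
 1  |  1  |  0  |  1  |       0       |    1    |      0      |           0           | 1
 1  |  1  |  0  |  0  |       0       |    1    |      0      |           1           | 1
 1  |  0  |  1  |  1  |       1       |    0    |      1      |           1           | 0
 1  |  0  |  1  |  0  |       1       |    0    |      1      |           0           | 1
 1  |  0  |  0  |  1  |       1       |    1    |      0      |           0           | 1
 1  |  0  |  0  |  0  |       1       |    1    |      0      |           1           | 0
 0  |  1  |  1  |  1  |       1       |    0    |      1      |           1           | 0
 0  |  1  |  1  |  0  |       1       |    0    |      1      |           0           | 1
 0  |  1  |  0  |  1  |       1       |    1    |      0      |           0           | 1
 0  |  1  |  0  |  0  |       1       |    1    |      0      |           1           | 0
 0  |  0  |  1  |  1  |       0       |    0    |      1      |           1           | 1
 0  |  0  |  1  |  0  |       0       |    0    |      1      |           0           | 1
 0  |  0  |  0  |  1  |       0       |    1    |      0      |           0           | 1
 0  |  0  |  0  |  0  |       0       |    1    |      0      |           1           | 1
The formula is true on 12 of the 16 rows.

12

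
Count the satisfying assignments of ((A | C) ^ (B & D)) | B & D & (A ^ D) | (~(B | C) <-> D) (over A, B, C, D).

A | B | C | D || φ
F | F | F | F || F
F | F | F | T || T
F | F | T | F || T
F | F | T | T || T
F | T | F | F || T
F | T | F | T || T
F | T | T | F || T
F | T | T | T || T
T | F | F | F || T
T | F | F | T || T
T | F | T | F || T
T | F | T | T || T
T | T | F | F || T
T | T | F | T || F
T | T | T | F || T
T | T | T | T || F
The formula is true on 13 of the 16 rows.

13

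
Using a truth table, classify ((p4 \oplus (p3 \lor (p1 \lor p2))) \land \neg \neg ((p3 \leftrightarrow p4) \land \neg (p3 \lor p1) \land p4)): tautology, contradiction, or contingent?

p1 | p2 | p3 | p4 || φ
0  | 0  | 0  | 0  || 0
0  | 0  | 0  | 1  || 0
0  | 0  | 1  | 0  || 0
0  | 0  | 1  | 1  || 0
0  | 1  | 0  | 0  || 0
0  | 1  | 0  | 1  || 0
0  | 1  | 1  | 0  || 0
0  | 1  | 1  | 1  || 0
1  | 0  | 0  | 0  || 0
1  | 0  | 0  | 1  || 0
1  | 0  | 1  | 0  || 0
1  | 0  | 1  | 1  || 0
1  | 1  | 0  | 0  || 0
1  | 1  | 0  | 1  || 0
1  | 1  | 1  | 0  || 0
1  | 1  | 1  | 1  || 0
Every row is 0, so the formula is a contradiction.

contradiction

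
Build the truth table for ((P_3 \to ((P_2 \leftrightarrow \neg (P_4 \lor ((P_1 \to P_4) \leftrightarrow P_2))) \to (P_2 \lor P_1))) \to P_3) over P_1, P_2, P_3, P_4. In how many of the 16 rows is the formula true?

8

P_1  P_2  P_3  P_4  |  (P_1 \to P_4)  (P_2 \lor P_1)  φ
 T    T    T    T   |        T              T         T
 T    T    T    F   |        F              T         T
 T    T    F    T   |        T              T         F
 T    T    F    F   |        F              T         F
 T    F    T    T   |        T              T         T
 T    F    T    F   |        F              T         T
 T    F    F    T   |        T              T         F
 T    F    F    F   |        F              T         F
 F    T    T    T   |        T              T         T
 F    T    T    F   |        T              T         T
 F    T    F    T   |        T              T         F
 F    T    F    F   |        T              T         F
 F    F    T    T   |        T              F         T
 F    F    T    F   |        T              F         T
 F    F    F    T   |        T              F         F
 F    F    F    F   |        T              F         F
The formula is true on 8 of the 16 rows.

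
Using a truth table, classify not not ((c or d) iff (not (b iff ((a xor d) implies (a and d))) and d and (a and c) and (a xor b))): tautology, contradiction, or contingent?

contingent

a | b | c | d | (c or d) | (a xor d) | (a and d) | (a and c) | (a xor b) | φ
- | - | - | - | -------- | --------- | --------- | --------- | --------- | -
T | T | T | T |    T     |     F     |     T     |     T     |     F     | F
T | T | T | F |    T     |     T     |     F     |     T     |     F     | F
T | T | F | T |    T     |     F     |     T     |     F     |     F     | F
T | T | F | F |    F     |     T     |     F     |     F     |     F     | T
T | F | T | T |    T     |     F     |     T     |     T     |     T     | T
T | F | T | F |    T     |     T     |     F     |     T     |     T     | F
T | F | F | T |    T     |     F     |     T     |     F     |     T     | F
T | F | F | F |    F     |     T     |     F     |     F     |     T     | T
F | T | T | T |    T     |     T     |     F     |     F     |     T     | F
F | T | T | F |    T     |     F     |     F     |     F     |     T     | F
F | T | F | T |    T     |     T     |     F     |     F     |     T     | F
F | T | F | F |    F     |     F     |     F     |     F     |     T     | T
F | F | T | T |    T     |     T     |     F     |     F     |     F     | F
F | F | T | F |    T     |     F     |     F     |     F     |     F     | F
F | F | F | T |    T     |     T     |     F     |     F     |     F     | F
F | F | F | F |    F     |     F     |     F     |     F     |     F     | T
5 of 16 rows are T, so the formula is contingent.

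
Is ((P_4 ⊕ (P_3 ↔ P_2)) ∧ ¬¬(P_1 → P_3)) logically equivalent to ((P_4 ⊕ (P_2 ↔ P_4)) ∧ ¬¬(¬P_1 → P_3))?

P_1 | P_2 | P_3 | P_4 | φ | ψ
--- | --- | --- | --- | - | -
 F  |  F  |  F  |  F  | T | F
 F  |  F  |  F  |  T  | F | F
 F  |  F  |  T  |  F  | F | T
 F  |  F  |  T  |  T  | T | T
 F  |  T  |  F  |  F  | F | F
 F  |  T  |  F  |  T  | T | F
 F  |  T  |  T  |  F  | T | F
 F  |  T  |  T  |  T  | F | F
 T  |  F  |  F  |  F  | F | T
 T  |  F  |  F  |  T  | F | T
 T  |  F  |  T  |  F  | F | T
 T  |  F  |  T  |  T  | T | T
 T  |  T  |  F  |  F  | F | F
 T  |  T  |  F  |  T  | F | F
 T  |  T  |  T  |  F  | T | F
 T  |  T  |  T  |  T  | F | F
The columns differ at P_1=F, P_2=F, P_3=F, P_4=F (φ=T, ψ=F), so they are not equivalent.

not equivalent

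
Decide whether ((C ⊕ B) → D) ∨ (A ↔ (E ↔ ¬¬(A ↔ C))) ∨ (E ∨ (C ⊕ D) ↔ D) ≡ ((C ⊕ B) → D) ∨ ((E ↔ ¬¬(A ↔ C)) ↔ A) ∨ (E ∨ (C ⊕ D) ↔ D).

  A   |   B   |   C   |   D   |   E   ||   φ   |   ψ  
 True |  True |  True |  True |  True ||  True |  True
 True |  True |  True |  True | False ||  True |  True
 True |  True |  True | False |  True ||  True |  True
 True |  True |  True | False | False ||  True |  True
 True |  True | False |  True |  True ||  True |  True
 True |  True | False |  True | False ||  True |  True
 True |  True | False | False |  True || False | False
 True |  True | False | False | False ||  True |  True
 True | False |  True |  True |  True ||  True |  True
 True | False |  True |  True | False ||  True |  True
 True | False |  True | False |  True ||  True |  True
 True | False |  True | False | False || False | False
 True | False | False |  True |  True ||  True |  True
 True | False | False |  True | False ||  True |  True
 True | False | False | False |  True ||  True |  True
 True | False | False | False | False ||  True |  True
False |  True |  True |  True |  True ||  True |  True
False |  True |  True |  True | False ||  True |  True
False |  True |  True | False |  True ||  True |  True
False |  True |  True | False | False ||  True |  True
False |  True | False |  True |  True ||  True |  True
False |  True | False |  True | False ||  True |  True
False |  True | False | False |  True || False | False
False |  True | False | False | False ||  True |  True
False | False |  True |  True |  True ||  True |  True
False | False |  True |  True | False ||  True |  True
False | False |  True | False |  True ||  True |  True
False | False |  True | False | False || False | False
False | False | False |  True |  True ||  True |  True
False | False | False |  True | False ||  True |  True
False | False | False | False |  True ||  True |  True
False | False | False | False | False ||  True |  True
The columns for φ and ψ agree on every row, so they are logically equivalent.

equivalent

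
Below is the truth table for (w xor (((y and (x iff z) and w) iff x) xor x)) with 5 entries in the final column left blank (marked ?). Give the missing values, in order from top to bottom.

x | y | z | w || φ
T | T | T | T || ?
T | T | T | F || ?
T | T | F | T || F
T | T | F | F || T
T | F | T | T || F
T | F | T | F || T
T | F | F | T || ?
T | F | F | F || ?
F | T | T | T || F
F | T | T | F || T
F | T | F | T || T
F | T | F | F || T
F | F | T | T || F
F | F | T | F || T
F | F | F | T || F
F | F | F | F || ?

T, T, F, T, T

Row x=T, y=T, z=T, w=T: (((y and (x iff z) and w) iff x) xor x) = F, so the formula = T.
Row x=T, y=T, z=T, w=F: (((y and (x iff z) and w) iff x) xor x) = T, so the formula = T.
Row x=T, y=F, z=F, w=T: (((y and (x iff z) and w) iff x) xor x) = T, so the formula = F.
Row x=T, y=F, z=F, w=F: (((y and (x iff z) and w) iff x) xor x) = T, so the formula = T.
Row x=F, y=F, z=F, w=F: (((y and (x iff z) and w) iff x) xor x) = T, so the formula = T.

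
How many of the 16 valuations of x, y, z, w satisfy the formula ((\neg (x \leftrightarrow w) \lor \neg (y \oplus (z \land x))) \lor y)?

x | y | z | w || (x \leftrightarrow w) | \neg (x \leftrightarrow w) | (z \land x) | (y \oplus (z \land x)) | \neg (y \oplus (z \land x)) | φ
F | F | F | F ||           T           |             F              |      F      |           F            |              T              | T
F | F | F | T ||           F           |             T              |      F      |           F            |              T              | T
F | F | T | F ||           T           |             F              |      F      |           F            |              T              | T
F | F | T | T ||           F           |             T              |      F      |           F            |              T              | T
F | T | F | F ||           T           |             F              |      F      |           T            |              F              | T
F | T | F | T ||           F           |             T              |      F      |           T            |              F              | T
F | T | T | F ||           T           |             F              |      F      |           T            |              F              | T
F | T | T | T ||           F           |             T              |      F      |           T            |              F              | T
T | F | F | F ||           F           |             T              |      F      |           F            |              T              | T
T | F | F | T ||           T           |             F              |      F      |           F            |              T              | T
T | F | T | F ||           F           |             T              |      T      |           T            |              F              | T
T | F | T | T ||           T           |             F              |      T      |           T            |              F              | F
T | T | F | F ||           F           |             T              |      F      |           T            |              F              | T
T | T | F | T ||           T           |             F              |      F      |           T            |              F              | T
T | T | T | F ||           F           |             T              |      T      |           F            |              T              | T
T | T | T | T ||           T           |             F              |      T      |           F            |              T              | T
The formula is true on 15 of the 16 rows.

15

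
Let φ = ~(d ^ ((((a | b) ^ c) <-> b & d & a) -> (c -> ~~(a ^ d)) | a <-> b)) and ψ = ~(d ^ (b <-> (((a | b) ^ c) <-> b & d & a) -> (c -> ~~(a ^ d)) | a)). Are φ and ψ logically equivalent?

equivalent

a | b | c | d || φ | ψ
T | T | T | T || T | T
T | T | T | F || F | F
T | T | F | T || T | T
T | T | F | F || F | F
T | F | T | T || F | F
T | F | T | F || T | T
T | F | F | T || F | F
T | F | F | F || T | T
F | T | T | T || T | T
F | T | T | F || T | T
F | T | F | T || T | T
F | T | F | F || F | F
F | F | T | T || F | F
F | F | T | F || T | T
F | F | F | T || F | F
F | F | F | F || T | T
The columns for φ and ψ agree on every row, so they are logically equivalent.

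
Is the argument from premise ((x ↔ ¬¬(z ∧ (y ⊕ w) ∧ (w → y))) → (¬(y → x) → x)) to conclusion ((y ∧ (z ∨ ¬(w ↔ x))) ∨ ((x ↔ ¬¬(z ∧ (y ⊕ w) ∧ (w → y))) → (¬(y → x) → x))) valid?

yes

x  y  z  w  |  φ  ψ
T  T  T  T  |  T  T
T  T  T  F  |  T  T
T  T  F  T  |  T  T
T  T  F  F  |  T  T
T  F  T  T  |  T  T
T  F  T  F  |  T  T
T  F  F  T  |  T  T
T  F  F  F  |  T  T
F  T  T  T  |  F  T
F  T  T  F  |  T  T
F  T  F  T  |  F  T
F  T  F  F  |  F  F
F  F  T  T  |  T  T
F  F  T  F  |  T  T
F  F  F  T  |  T  T
F  F  F  F  |  T  T
In every row where φ is true, ψ is also true, so φ ⊨ ψ.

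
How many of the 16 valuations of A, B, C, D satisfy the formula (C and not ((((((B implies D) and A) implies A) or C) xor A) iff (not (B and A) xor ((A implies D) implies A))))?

2

A  B  C  D  |  (B implies D)  ((B implies D) and A)  (B and A)  not (B and A)  (A implies D)  ((A implies D) implies A)  φ
1  1  1  1  |        1                  1                1            0              1                    1              1
1  1  1  0  |        0                  0                1            0              0                    1              1
1  1  0  1  |        1                  1                1            0              1                    1              0
1  1  0  0  |        0                  0                1            0              0                    1              0
1  0  1  1  |        1                  1                0            1              1                    1              0
1  0  1  0  |        1                  1                0            1              0                    1              0
1  0  0  1  |        1                  1                0            1              1                    1              0
1  0  0  0  |        1                  1                0            1              0                    1              0
0  1  1  1  |        1                  0                0            1              1                    0              0
0  1  1  0  |        0                  0                0            1              1                    0              0
0  1  0  1  |        1                  0                0            1              1                    0              0
0  1  0  0  |        0                  0                0            1              1                    0              0
0  0  1  1  |        1                  0                0            1              1                    0              0
0  0  1  0  |        1                  0                0            1              1                    0              0
0  0  0  1  |        1                  0                0            1              1                    0              0
0  0  0  0  |        1                  0                0            1              1                    0              0
The formula is true on 2 of the 16 rows.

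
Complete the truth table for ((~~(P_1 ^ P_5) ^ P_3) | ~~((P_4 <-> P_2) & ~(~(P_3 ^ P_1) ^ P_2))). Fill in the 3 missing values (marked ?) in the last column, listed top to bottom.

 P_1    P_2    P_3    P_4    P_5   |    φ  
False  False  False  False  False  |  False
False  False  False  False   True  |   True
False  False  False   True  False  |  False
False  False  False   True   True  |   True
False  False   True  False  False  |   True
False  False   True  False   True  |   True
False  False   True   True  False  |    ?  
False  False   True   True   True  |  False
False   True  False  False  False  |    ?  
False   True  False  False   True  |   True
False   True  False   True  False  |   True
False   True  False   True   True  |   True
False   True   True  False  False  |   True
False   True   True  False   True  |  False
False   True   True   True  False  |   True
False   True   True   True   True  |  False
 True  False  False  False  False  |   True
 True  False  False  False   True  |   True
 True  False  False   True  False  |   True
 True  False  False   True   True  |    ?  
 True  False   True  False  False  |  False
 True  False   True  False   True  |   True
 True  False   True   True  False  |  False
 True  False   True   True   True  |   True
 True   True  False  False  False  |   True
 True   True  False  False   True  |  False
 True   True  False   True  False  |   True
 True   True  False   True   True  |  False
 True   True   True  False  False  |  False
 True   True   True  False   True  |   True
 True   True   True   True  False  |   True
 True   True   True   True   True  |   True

Row P_1=False, P_2=False, P_3=True, P_4=True, P_5=False: (~~(P_1 ^ P_5) ^ P_3) = True, ~~((P_4 <-> P_2) & ~(~(P_3 ^ P_1) ^ P_2)) = False, so the formula = True.
Row P_1=False, P_2=True, P_3=False, P_4=False, P_5=False: (~~(P_1 ^ P_5) ^ P_3) = False, ~~((P_4 <-> P_2) & ~(~(P_3 ^ P_1) ^ P_2)) = False, so the formula = False.
Row P_1=True, P_2=False, P_3=False, P_4=True, P_5=True: (~~(P_1 ^ P_5) ^ P_3) = False, ~~((P_4 <-> P_2) & ~(~(P_3 ^ P_1) ^ P_2)) = False, so the formula = False.

True, False, False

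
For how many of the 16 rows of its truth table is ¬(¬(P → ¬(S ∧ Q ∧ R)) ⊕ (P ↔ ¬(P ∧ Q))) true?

11

P | Q | R | S | (S ∧ Q ∧ R) | ¬(S ∧ Q ∧ R) | (P → ¬(S ∧ Q ∧ R)) | ¬(P → ¬(S ∧ Q ∧ R)) | (P ∧ Q) | ¬(P ∧ Q) | (P ↔ ¬(P ∧ Q)) | φ
- | - | - | - | ----------- | ------------ | ------------------ | ------------------- | ------- | -------- | -------------- | -
F | F | F | F |      F      |      T       |         T          |          F          |    F    |    T     |       F        | T
F | F | F | T |      F      |      T       |         T          |          F          |    F    |    T     |       F        | T
F | F | T | F |      F      |      T       |         T          |          F          |    F    |    T     |       F        | T
F | F | T | T |      F      |      T       |         T          |          F          |    F    |    T     |       F        | T
F | T | F | F |      F      |      T       |         T          |          F          |    F    |    T     |       F        | T
F | T | F | T |      F      |      T       |         T          |          F          |    F    |    T     |       F        | T
F | T | T | F |      F      |      T       |         T          |          F          |    F    |    T     |       F        | T
F | T | T | T |      T      |      F       |         T          |          F          |    F    |    T     |       F        | T
T | F | F | F |      F      |      T       |         T          |          F          |    F    |    T     |       T        | F
T | F | F | T |      F      |      T       |         T          |          F          |    F    |    T     |       T        | F
T | F | T | F |      F      |      T       |         T          |          F          |    F    |    T     |       T        | F
T | F | T | T |      F      |      T       |         T          |          F          |    F    |    T     |       T        | F
T | T | F | F |      F      |      T       |         T          |          F          |    T    |    F     |       F        | T
T | T | F | T |      F      |      T       |         T          |          F          |    T    |    F     |       F        | T
T | T | T | F |      F      |      T       |         T          |          F          |    T    |    F     |       F        | T
T | T | T | T |      T      |      F       |         F          |          T          |    T    |    F     |       F        | F
The formula is true on 11 of the 16 rows.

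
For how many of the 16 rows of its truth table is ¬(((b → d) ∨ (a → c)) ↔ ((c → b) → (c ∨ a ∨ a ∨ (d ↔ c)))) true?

3

a | b | c | d || φ
0 | 0 | 0 | 0 || 0
0 | 0 | 0 | 1 || 1
0 | 0 | 1 | 0 || 0
0 | 0 | 1 | 1 || 0
0 | 1 | 0 | 0 || 0
0 | 1 | 0 | 1 || 1
0 | 1 | 1 | 0 || 0
0 | 1 | 1 | 1 || 0
1 | 0 | 0 | 0 || 0
1 | 0 | 0 | 1 || 0
1 | 0 | 1 | 0 || 0
1 | 0 | 1 | 1 || 0
1 | 1 | 0 | 0 || 1
1 | 1 | 0 | 1 || 0
1 | 1 | 1 | 0 || 0
1 | 1 | 1 | 1 || 0
The formula is true on 3 of the 16 rows.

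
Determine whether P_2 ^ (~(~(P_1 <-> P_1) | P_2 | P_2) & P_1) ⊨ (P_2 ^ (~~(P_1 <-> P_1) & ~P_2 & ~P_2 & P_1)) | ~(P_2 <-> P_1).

yes

P_1 | P_2 || φ | ψ
 F  |  F  || F | F
 F  |  T  || T | T
 T  |  F  || T | T
 T  |  T  || T | T
In every row where φ is true, ψ is also true, so φ ⊨ ψ.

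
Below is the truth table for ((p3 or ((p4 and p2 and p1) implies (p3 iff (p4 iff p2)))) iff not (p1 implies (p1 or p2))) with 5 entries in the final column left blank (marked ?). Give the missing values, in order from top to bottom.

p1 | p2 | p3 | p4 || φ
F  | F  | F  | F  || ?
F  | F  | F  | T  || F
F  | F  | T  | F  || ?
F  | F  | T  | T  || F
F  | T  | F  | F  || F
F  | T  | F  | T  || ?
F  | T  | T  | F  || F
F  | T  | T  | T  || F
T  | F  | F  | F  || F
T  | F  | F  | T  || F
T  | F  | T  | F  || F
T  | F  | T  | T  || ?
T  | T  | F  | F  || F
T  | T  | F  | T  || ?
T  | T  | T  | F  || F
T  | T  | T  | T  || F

Row p1=F, p2=F, p3=F, p4=F: (p3 or ((p4 and p2 and p1) implies (p3 iff (p4 iff p2)))) = T, not (p1 implies (p1 or p2)) = F, so the formula = F.
Row p1=F, p2=F, p3=T, p4=F: (p3 or ((p4 and p2 and p1) implies (p3 iff (p4 iff p2)))) = T, not (p1 implies (p1 or p2)) = F, so the formula = F.
Row p1=F, p2=T, p3=F, p4=T: (p3 or ((p4 and p2 and p1) implies (p3 iff (p4 iff p2)))) = T, not (p1 implies (p1 or p2)) = F, so the formula = F.
Row p1=T, p2=F, p3=T, p4=T: (p3 or ((p4 and p2 and p1) implies (p3 iff (p4 iff p2)))) = T, not (p1 implies (p1 or p2)) = F, so the formula = F.
Row p1=T, p2=T, p3=F, p4=T: (p3 or ((p4 and p2 and p1) implies (p3 iff (p4 iff p2)))) = F, not (p1 implies (p1 or p2)) = F, so the formula = T.

F, F, F, F, T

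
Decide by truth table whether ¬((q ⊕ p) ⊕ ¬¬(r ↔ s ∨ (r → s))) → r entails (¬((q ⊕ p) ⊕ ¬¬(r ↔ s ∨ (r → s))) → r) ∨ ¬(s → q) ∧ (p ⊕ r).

  p   |   q   |   r   |   s   ||   φ   |   ψ  
 True |  True |  True |  True ||  True |  True
 True |  True |  True | False ||  True |  True
 True |  True | False |  True || False | False
 True |  True | False | False || False | False
 True | False |  True |  True ||  True |  True
 True | False |  True | False ||  True |  True
 True | False | False |  True ||  True |  True
 True | False | False | False ||  True |  True
False |  True |  True |  True ||  True |  True
False |  True |  True | False ||  True |  True
False |  True | False |  True ||  True |  True
False |  True | False | False ||  True |  True
False | False |  True |  True ||  True |  True
False | False |  True | False ||  True |  True
False | False | False |  True || False | False
False | False | False | False || False | False
In every row where φ is true, ψ is also true, so φ ⊨ ψ.

yes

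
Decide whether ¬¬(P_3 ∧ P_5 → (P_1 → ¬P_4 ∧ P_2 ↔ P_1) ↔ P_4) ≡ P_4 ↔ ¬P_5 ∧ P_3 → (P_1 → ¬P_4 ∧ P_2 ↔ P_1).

not equivalent

P_1  P_2  P_3  P_4  P_5  |  φ  ψ
 F    F    F    F    F   |  F  F
 F    F    F    F    T   |  F  F
 F    F    F    T    F   |  T  T
 F    F    F    T    T   |  T  T
 F    F    T    F    F   |  F  T
 F    F    T    F    T   |  T  F
 F    F    T    T    F   |  T  F
 F    F    T    T    T   |  F  T
 F    T    F    F    F   |  F  F
 F    T    F    F    T   |  F  F
 F    T    F    T    F   |  T  T
 F    T    F    T    T   |  T  T
 F    T    T    F    F   |  F  T
 F    T    T    F    T   |  T  F
 F    T    T    T    F   |  T  F
 F    T    T    T    T   |  F  T
 T    F    F    F    F   |  F  F
 T    F    F    F    T   |  F  F
 T    F    F    T    F   |  T  T
 T    F    F    T    T   |  T  T
 T    F    T    F    F   |  F  T
 T    F    T    F    T   |  T  F
 T    F    T    T    F   |  T  F
 T    F    T    T    T   |  F  T
 T    T    F    F    F   |  F  F
 T    T    F    F    T   |  F  F
 T    T    F    T    F   |  T  T
 T    T    F    T    T   |  T  T
 T    T    T    F    F   |  F  F
 T    T    T    F    T   |  F  F
 T    T    T    T    F   |  T  F
 T    T    T    T    T   |  F  T
The columns differ at P_1=F, P_2=F, P_3=T, P_4=F, P_5=F (φ=F, ψ=T), so they are not equivalent.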